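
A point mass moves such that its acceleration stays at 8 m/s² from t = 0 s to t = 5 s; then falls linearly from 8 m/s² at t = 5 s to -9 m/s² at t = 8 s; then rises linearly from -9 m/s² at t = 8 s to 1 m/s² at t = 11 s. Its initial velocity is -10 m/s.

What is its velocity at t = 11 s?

Δv equals the area under the a-t graph; then v = v₀ + Δv.
0–5 s: 8 × 5 = 40 m/s
5–8 s: ½(8 + -9)(3) = -1.5 m/s
8–11 s: ½(-9 + 1)(3) = -12 m/s
Δv = 26.5 m/s, so v(11) = -10 + (26.5) = 16.5 m/s.

16.5 m/s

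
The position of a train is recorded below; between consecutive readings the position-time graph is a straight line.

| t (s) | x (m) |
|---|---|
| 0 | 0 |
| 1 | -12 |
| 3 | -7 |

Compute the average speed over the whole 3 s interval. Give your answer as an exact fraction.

17/3 m/s

Average speed = (total path length)/(elapsed time); on a piecewise-linear x-t graph the path length is Σ|Δx|.
0–1 s: |Δx| = |-12 − 0| = 12 m
1–3 s: |Δx| = |-7 − -12| = 5 m
Total path = 17 m; average speed = 17/3 = 17/3 m/s.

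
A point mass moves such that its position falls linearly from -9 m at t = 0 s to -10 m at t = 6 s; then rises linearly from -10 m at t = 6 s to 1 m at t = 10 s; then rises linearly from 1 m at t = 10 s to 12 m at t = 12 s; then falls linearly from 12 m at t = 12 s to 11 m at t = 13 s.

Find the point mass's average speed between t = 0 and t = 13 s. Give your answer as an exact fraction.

Average speed = (total path length)/(elapsed time); on a piecewise-linear x-t graph the path length is Σ|Δx|.
0–6 s: |Δx| = |-10 − -9| = 1 m
6–10 s: |Δx| = |1 − -10| = 11 m
10–12 s: |Δx| = |12 − 1| = 11 m
12–13 s: |Δx| = |11 − 12| = 1 m
Total path = 24 m; average speed = 24/13 = 24/13 m/s.

24/13 m/s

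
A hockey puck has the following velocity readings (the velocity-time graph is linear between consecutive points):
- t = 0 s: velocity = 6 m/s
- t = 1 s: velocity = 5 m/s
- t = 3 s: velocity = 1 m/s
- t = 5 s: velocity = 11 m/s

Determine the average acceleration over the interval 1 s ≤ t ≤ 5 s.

Average acceleration = Δv/Δt = (11 − 5)/(5 − 1) = 1.5 m/s².

1.5 m/s²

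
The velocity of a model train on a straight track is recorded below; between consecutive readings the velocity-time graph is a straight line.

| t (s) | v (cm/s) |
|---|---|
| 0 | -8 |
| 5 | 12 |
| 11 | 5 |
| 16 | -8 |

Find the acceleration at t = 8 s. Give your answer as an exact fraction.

Acceleration is the slope of the v-t graph on 5–11 s: (5 − 12)/(11 − 5) = -7/6 cm/s².

-7/6 cm/s²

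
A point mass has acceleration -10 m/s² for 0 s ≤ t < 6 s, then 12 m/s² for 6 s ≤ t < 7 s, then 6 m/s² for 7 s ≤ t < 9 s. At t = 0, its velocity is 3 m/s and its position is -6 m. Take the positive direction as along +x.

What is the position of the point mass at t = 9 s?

-297 m

On each constant-a segment, Δv = aΔt and Δx = v₀Δt + ½aΔt²; chain segment to segment.
0–6 s: v starts 3 m/s; Δx = 3·6 + ½·-10·6² = -162 m; v ends -57 m/s.
6–7 s: v starts -57 m/s; Δx = -57·1 + ½·12·1² = -51 m; v ends -45 m/s.
7–9 s: v starts -45 m/s; Δx = -45·2 + ½·6·2² = -78 m; v ends -33 m/s.
x(9) = -6 + Σ Δx = -297 m.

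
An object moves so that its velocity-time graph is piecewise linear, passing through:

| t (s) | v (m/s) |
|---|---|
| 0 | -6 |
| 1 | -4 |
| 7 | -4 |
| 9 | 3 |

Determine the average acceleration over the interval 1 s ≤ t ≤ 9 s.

0.875 m/s²

Average acceleration = Δv/Δt = (3 − -4)/(9 − 1) = 0.875 m/s².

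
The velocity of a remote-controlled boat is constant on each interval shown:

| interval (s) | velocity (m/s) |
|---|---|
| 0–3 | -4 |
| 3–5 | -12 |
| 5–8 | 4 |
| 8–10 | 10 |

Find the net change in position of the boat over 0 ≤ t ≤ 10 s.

Net displacement equals the area under the velocity-time graph (areas below the axis count negative).
0–3 s: -4 × 3 = -12 m
3–5 s: -12 × 2 = -24 m
5–8 s: 4 × 3 = 12 m
8–10 s: 10 × 2 = 20 m
Net displacement = -4 m

-4 m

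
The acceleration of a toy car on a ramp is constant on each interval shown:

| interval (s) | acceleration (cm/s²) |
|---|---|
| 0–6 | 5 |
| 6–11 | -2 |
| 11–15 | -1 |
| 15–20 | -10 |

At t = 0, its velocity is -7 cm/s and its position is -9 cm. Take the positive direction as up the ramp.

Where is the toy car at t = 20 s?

93 cm

On each constant-a segment, Δv = aΔt and Δx = v₀Δt + ½aΔt²; chain segment to segment.
0–6 s: v starts -7 cm/s; Δx = -7·6 + ½·5·6² = 48 cm; v ends 23 cm/s.
6–11 s: v starts 23 cm/s; Δx = 23·5 + ½·-2·5² = 90 cm; v ends 13 cm/s.
11–15 s: v starts 13 cm/s; Δx = 13·4 + ½·-1·4² = 44 cm; v ends 9 cm/s.
15–20 s: v starts 9 cm/s; Δx = 9·5 + ½·-10·5² = -80 cm; v ends -41 cm/s.
x(20) = -9 + Σ Δx = 93 cm.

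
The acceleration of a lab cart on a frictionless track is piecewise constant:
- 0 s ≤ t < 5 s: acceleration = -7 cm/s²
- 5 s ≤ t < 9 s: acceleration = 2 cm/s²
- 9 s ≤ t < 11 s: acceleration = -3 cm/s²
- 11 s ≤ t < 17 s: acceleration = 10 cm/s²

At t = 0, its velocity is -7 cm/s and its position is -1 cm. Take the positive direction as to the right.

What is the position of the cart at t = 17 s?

-409.5 cm

On each constant-a segment, Δv = aΔt and Δx = v₀Δt + ½aΔt²; chain segment to segment.
0–5 s: v starts -7 cm/s; Δx = -7·5 + ½·-7·5² = -122.5 cm; v ends -42 cm/s.
5–9 s: v starts -42 cm/s; Δx = -42·4 + ½·2·4² = -152 cm; v ends -34 cm/s.
9–11 s: v starts -34 cm/s; Δx = -34·2 + ½·-3·2² = -74 cm; v ends -40 cm/s.
11–17 s: v starts -40 cm/s; Δx = -40·6 + ½·10·6² = -60 cm; v ends 20 cm/s.
x(17) = -1 + Σ Δx = -409.5 cm.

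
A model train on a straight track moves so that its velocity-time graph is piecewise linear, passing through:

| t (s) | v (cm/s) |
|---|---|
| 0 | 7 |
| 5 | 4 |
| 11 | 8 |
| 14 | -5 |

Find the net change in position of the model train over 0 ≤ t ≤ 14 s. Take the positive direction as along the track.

Displacement is the signed area under the v-t curve.
0–5 s: ½(7 + 4)(5) = 27.5 cm
5–11 s: ½(4 + 8)(6) = 36 cm
11–14 s: ½(8 + -5)(3) = 4.5 cm
Net displacement = 68 cm

68 cm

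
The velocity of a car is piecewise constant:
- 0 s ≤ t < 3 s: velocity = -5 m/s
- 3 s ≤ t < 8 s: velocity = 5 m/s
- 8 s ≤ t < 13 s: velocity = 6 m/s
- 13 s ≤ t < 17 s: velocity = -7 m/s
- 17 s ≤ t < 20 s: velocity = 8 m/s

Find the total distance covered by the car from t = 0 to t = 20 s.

Distance (not displacement) is the total path length: add the absolute areas under v-t.
0–3 s: |-5| × 3 = 15 m
3–8 s: |5| × 5 = 25 m
8–13 s: |6| × 5 = 30 m
13–17 s: |-7| × 4 = 28 m
17–20 s: |8| × 3 = 24 m
Total distance = 122 m

122 m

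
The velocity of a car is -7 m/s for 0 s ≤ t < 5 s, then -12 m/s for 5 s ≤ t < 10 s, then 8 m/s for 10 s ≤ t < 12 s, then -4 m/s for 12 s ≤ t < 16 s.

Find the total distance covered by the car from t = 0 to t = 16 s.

Total distance travelled is ∫|v| dt — sum the magnitudes of each area piece.
0–5 s: |-7| × 5 = 35 m
5–10 s: |-12| × 5 = 60 m
10–12 s: |8| × 2 = 16 m
12–16 s: |-4| × 4 = 16 m
Total distance = 127 m

127 m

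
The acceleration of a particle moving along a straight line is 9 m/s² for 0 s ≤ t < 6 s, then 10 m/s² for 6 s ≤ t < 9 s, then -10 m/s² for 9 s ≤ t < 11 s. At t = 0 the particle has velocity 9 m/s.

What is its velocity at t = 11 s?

Δv equals the area under the a-t graph; then v = v₀ + Δv.
0–6 s: 9 × 6 = 54 m/s
6–9 s: 10 × 3 = 30 m/s
9–11 s: -10 × 2 = -20 m/s
Δv = 64 m/s, so v(11) = 9 + (64) = 73 m/s.

73 m/s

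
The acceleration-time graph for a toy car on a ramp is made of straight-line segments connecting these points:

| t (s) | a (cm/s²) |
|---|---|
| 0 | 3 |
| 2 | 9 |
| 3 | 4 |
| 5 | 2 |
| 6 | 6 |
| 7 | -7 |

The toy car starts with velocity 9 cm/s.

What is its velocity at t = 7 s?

Δv equals the area under the a-t graph; then v = v₀ + Δv.
0–2 s: ½(3 + 9)(2) = 12 cm/s
2–3 s: ½(9 + 4)(1) = 6.5 cm/s
3–5 s: ½(4 + 2)(2) = 6 cm/s
5–6 s: ½(2 + 6)(1) = 4 cm/s
6–7 s: ½(6 + -7)(1) = -0.5 cm/s
Δv = 28 cm/s, so v(7) = 9 + (28) = 37 cm/s.

37 cm/s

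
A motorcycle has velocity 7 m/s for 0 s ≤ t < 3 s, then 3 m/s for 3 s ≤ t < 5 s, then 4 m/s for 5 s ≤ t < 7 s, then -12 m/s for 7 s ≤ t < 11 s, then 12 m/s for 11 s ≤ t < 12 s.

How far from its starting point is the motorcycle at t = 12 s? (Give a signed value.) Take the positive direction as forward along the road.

-1 m

Net displacement equals the area under the velocity-time graph (areas below the axis count negative).
0–3 s: 7 × 3 = 21 m
3–5 s: 3 × 2 = 6 m
5–7 s: 4 × 2 = 8 m
7–11 s: -12 × 4 = -48 m
11–12 s: 12 × 1 = 12 m
Net displacement = -1 m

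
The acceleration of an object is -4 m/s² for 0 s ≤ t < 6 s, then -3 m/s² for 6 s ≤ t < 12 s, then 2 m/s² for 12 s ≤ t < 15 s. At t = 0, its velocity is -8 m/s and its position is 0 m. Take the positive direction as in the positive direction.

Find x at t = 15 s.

On each constant-a segment, Δv = aΔt and Δx = v₀Δt + ½aΔt²; chain segment to segment.
0–6 s: v starts -8 m/s; Δx = -8·6 + ½·-4·6² = -120 m; v ends -32 m/s.
6–12 s: v starts -32 m/s; Δx = -32·6 + ½·-3·6² = -246 m; v ends -50 m/s.
12–15 s: v starts -50 m/s; Δx = -50·3 + ½·2·3² = -141 m; v ends -44 m/s.
x(15) = 0 + Σ Δx = -507 m.

-507 m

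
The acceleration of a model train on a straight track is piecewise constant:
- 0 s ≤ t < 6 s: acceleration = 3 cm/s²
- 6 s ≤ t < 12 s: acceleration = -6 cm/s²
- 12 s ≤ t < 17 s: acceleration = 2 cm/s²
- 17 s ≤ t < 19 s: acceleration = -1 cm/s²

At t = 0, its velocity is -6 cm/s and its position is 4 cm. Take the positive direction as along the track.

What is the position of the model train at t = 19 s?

On each constant-a segment, Δv = aΔt and Δx = v₀Δt + ½aΔt²; chain segment to segment.
0–6 s: v starts -6 cm/s; Δx = -6·6 + ½·3·6² = 18 cm; v ends 12 cm/s.
6–12 s: v starts 12 cm/s; Δx = 12·6 + ½·-6·6² = -36 cm; v ends -24 cm/s.
12–17 s: v starts -24 cm/s; Δx = -24·5 + ½·2·5² = -95 cm; v ends -14 cm/s.
17–19 s: v starts -14 cm/s; Δx = -14·2 + ½·-1·2² = -30 cm; v ends -16 cm/s.
x(19) = 4 + Σ Δx = -139 cm.

-139 cm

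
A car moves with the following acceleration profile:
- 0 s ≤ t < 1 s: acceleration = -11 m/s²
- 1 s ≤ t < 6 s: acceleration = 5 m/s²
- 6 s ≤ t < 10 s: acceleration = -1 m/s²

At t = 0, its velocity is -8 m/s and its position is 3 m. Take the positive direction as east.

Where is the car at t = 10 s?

-27 m

On each constant-a segment, Δv = aΔt and Δx = v₀Δt + ½aΔt²; chain segment to segment.
0–1 s: v starts -8 m/s; Δx = -8·1 + ½·-11·1² = -13.5 m; v ends -19 m/s.
1–6 s: v starts -19 m/s; Δx = -19·5 + ½·5·5² = -32.5 m; v ends 6 m/s.
6–10 s: v starts 6 m/s; Δx = 6·4 + ½·-1·4² = 16 m; v ends 2 m/s.
x(10) = 3 + Σ Δx = -27 m.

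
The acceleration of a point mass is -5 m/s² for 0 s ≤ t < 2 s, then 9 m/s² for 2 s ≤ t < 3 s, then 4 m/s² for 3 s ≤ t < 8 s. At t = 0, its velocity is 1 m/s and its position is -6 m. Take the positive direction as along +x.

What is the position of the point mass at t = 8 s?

31.5 m

On each constant-a segment, Δv = aΔt and Δx = v₀Δt + ½aΔt²; chain segment to segment.
0–2 s: v starts 1 m/s; Δx = 1·2 + ½·-5·2² = -8 m; v ends -9 m/s.
2–3 s: v starts -9 m/s; Δx = -9·1 + ½·9·1² = -4.5 m; v ends 0 m/s.
3–8 s: v starts 0 m/s; Δx = 0·5 + ½·4·5² = 50 m; v ends 20 m/s.
x(8) = -6 + Σ Δx = 31.5 m.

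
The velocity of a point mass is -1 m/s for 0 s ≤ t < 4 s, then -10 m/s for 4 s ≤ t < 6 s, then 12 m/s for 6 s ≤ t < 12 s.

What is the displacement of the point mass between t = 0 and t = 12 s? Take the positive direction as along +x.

48 m

Displacement is the signed area under the v-t curve.
0–4 s: -1 × 4 = -4 m
4–6 s: -10 × 2 = -20 m
6–12 s: 12 × 6 = 72 m
Net displacement = 48 m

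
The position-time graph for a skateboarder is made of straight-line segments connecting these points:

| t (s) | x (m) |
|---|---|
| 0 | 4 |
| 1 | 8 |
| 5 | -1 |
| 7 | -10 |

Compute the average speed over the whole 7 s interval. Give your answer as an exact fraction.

22/7 m/s

Average speed = (total path length)/(elapsed time); on a piecewise-linear x-t graph the path length is Σ|Δx|.
0–1 s: |Δx| = |8 − 4| = 4 m
1–5 s: |Δx| = |-1 − 8| = 9 m
5–7 s: |Δx| = |-10 − -1| = 9 m
Total path = 22 m; average speed = 22/7 = 22/7 m/s.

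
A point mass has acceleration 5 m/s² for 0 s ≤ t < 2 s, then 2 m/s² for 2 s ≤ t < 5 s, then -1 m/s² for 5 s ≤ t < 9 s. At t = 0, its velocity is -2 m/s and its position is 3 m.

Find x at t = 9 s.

90 m

On each constant-a segment, Δv = aΔt and Δx = v₀Δt + ½aΔt²; chain segment to segment.
0–2 s: v starts -2 m/s; Δx = -2·2 + ½·5·2² = 6 m; v ends 8 m/s.
2–5 s: v starts 8 m/s; Δx = 8·3 + ½·2·3² = 33 m; v ends 14 m/s.
5–9 s: v starts 14 m/s; Δx = 14·4 + ½·-1·4² = 48 m; v ends 10 m/s.
x(9) = 3 + Σ Δx = 90 m.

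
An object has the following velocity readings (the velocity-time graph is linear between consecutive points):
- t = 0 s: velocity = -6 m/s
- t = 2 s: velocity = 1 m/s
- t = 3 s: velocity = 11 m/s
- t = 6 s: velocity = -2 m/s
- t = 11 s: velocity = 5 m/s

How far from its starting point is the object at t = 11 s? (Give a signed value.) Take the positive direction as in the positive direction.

Displacement is the signed area under the v-t curve.
0–2 s: ½(-6 + 1)(2) = -5 m
2–3 s: ½(1 + 11)(1) = 6 m
3–6 s: ½(11 + -2)(3) = 13.5 m
6–11 s: ½(-2 + 5)(5) = 7.5 m
Net displacement = 22 m

22 m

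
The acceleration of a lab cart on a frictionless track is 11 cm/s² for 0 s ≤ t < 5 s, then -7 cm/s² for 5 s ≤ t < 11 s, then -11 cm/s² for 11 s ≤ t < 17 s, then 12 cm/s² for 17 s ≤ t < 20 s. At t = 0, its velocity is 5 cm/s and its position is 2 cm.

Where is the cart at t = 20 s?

On each constant-a segment, Δv = aΔt and Δx = v₀Δt + ½aΔt²; chain segment to segment.
0–5 s: v starts 5 cm/s; Δx = 5·5 + ½·11·5² = 162.5 cm; v ends 60 cm/s.
5–11 s: v starts 60 cm/s; Δx = 60·6 + ½·-7·6² = 234 cm; v ends 18 cm/s.
11–17 s: v starts 18 cm/s; Δx = 18·6 + ½·-11·6² = -90 cm; v ends -48 cm/s.
17–20 s: v starts -48 cm/s; Δx = -48·3 + ½·12·3² = -90 cm; v ends -12 cm/s.
x(20) = 2 + Σ Δx = 218.5 cm.

218.5 cm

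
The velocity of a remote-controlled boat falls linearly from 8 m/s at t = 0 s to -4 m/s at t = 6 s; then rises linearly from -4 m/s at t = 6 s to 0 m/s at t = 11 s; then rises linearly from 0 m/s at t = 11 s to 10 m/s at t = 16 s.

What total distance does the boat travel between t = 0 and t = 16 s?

Distance (not displacement) is the total path length: add the absolute areas under v-t.
0–6 s: v = 0 at t = 4 s; triangle areas 16 + 4 = 20 m
6–11 s: |½(-4 + 0)(5)| = 10 m
11–16 s: |½(0 + 10)(5)| = 25 m
Total distance = 55 m

55 m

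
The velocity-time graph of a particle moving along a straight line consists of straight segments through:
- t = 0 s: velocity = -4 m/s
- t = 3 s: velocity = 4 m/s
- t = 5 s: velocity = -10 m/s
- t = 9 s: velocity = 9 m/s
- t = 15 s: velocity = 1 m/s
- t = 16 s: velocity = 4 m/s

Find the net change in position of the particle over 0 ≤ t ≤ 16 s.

24.5 m

Displacement is the signed area under the v-t curve.
0–3 s: ½(-4 + 4)(3) = 0 m
3–5 s: ½(4 + -10)(2) = -6 m
5–9 s: ½(-10 + 9)(4) = -2 m
9–15 s: ½(9 + 1)(6) = 30 m
15–16 s: ½(1 + 4)(1) = 2.5 m
Net displacement = 24.5 m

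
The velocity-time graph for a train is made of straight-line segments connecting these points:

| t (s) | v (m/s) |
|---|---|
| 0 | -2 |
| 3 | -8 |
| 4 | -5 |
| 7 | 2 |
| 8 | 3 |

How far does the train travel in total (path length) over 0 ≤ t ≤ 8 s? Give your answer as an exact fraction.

423/14 m

Total distance travelled is ∫|v| dt — sum the magnitudes of each area piece.
0–3 s: |½(-2 + -8)(3)| = 15 m
3–4 s: |½(-8 + -5)(1)| = 6.5 m
4–7 s: v = 0 at t = 43/7 s; triangle areas 75/14 + 6/7 = 87/14 m
7–8 s: |½(2 + 3)(1)| = 2.5 m
Total distance = 423/14 m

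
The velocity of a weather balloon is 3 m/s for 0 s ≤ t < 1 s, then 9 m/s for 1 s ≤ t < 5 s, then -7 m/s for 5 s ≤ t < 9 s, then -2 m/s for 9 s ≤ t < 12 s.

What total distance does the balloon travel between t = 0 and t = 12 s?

73 m

Distance (not displacement) is the total path length: add the absolute areas under v-t.
0–1 s: |3| × 1 = 3 m
1–5 s: |9| × 4 = 36 m
5–9 s: |-7| × 4 = 28 m
9–12 s: |-2| × 3 = 6 m
Total distance = 73 m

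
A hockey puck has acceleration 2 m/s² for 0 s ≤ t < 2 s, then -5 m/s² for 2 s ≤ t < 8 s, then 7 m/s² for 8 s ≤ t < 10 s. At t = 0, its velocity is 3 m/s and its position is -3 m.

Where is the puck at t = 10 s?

On each constant-a segment, Δv = aΔt and Δx = v₀Δt + ½aΔt²; chain segment to segment.
0–2 s: v starts 3 m/s; Δx = 3·2 + ½·2·2² = 10 m; v ends 7 m/s.
2–8 s: v starts 7 m/s; Δx = 7·6 + ½·-5·6² = -48 m; v ends -23 m/s.
8–10 s: v starts -23 m/s; Δx = -23·2 + ½·7·2² = -32 m; v ends -9 m/s.
x(10) = -3 + Σ Δx = -73 m.

-73 m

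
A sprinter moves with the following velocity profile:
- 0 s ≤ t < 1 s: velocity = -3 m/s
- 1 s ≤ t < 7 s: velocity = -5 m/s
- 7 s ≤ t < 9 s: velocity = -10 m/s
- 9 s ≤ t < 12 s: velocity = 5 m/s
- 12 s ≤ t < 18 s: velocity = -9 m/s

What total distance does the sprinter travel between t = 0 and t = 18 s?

Distance (not displacement) is the total path length: add the absolute areas under v-t.
0–1 s: |-3| × 1 = 3 m
1–7 s: |-5| × 6 = 30 m
7–9 s: |-10| × 2 = 20 m
9–12 s: |5| × 3 = 15 m
12–18 s: |-9| × 6 = 54 m
Total distance = 122 m

122 m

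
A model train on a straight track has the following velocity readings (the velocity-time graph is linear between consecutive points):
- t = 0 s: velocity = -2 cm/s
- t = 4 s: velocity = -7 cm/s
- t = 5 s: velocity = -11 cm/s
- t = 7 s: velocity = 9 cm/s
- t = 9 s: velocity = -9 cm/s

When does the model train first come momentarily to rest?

t = 6.1 s

v changes sign on 5–7 s (from -11 to 9); the graph is linear there, so v = 0 at t = 5 + (11)·(7 − 5)/(9 − -11) = 6.1 s.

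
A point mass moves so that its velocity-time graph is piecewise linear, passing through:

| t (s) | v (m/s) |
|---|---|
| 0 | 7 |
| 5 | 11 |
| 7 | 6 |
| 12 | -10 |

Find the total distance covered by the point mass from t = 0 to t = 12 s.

83.25 m

Distance (not displacement) is the total path length: add the absolute areas under v-t.
0–5 s: |½(7 + 11)(5)| = 45 m
5–7 s: |½(11 + 6)(2)| = 17 m
7–12 s: v = 0 at t = 8.875 s; triangle areas 5.625 + 15.625 = 21.25 m
Total distance = 83.25 m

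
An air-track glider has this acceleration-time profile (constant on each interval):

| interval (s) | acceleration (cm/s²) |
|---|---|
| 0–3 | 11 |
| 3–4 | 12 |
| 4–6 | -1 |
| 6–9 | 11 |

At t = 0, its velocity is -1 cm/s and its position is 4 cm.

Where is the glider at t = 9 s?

350 cm

On each constant-a segment, Δv = aΔt and Δx = v₀Δt + ½aΔt²; chain segment to segment.
0–3 s: v starts -1 cm/s; Δx = -1·3 + ½·11·3² = 46.5 cm; v ends 32 cm/s.
3–4 s: v starts 32 cm/s; Δx = 32·1 + ½·12·1² = 38 cm; v ends 44 cm/s.
4–6 s: v starts 44 cm/s; Δx = 44·2 + ½·-1·2² = 86 cm; v ends 42 cm/s.
6–9 s: v starts 42 cm/s; Δx = 42·3 + ½·11·3² = 175.5 cm; v ends 75 cm/s.
x(9) = 4 + Σ Δx = 350 cm.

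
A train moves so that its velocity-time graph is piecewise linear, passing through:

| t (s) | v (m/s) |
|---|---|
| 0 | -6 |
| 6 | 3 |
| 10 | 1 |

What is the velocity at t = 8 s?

2 m/s

On 6–10 s the graph is linear from 3 to 1 m/s: v(8) = 3 + (1 − 3)·(8 − 6)/(10 − 6) = 2 m/s.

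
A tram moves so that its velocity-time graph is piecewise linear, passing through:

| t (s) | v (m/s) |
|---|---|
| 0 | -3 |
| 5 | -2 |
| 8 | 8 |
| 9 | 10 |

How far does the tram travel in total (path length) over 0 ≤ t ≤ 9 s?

Total distance travelled is ∫|v| dt — sum the magnitudes of each area piece.
0–5 s: |½(-3 + -2)(5)| = 12.5 m
5–8 s: v = 0 at t = 5.6 s; triangle areas 0.6 + 9.6 = 10.2 m
8–9 s: |½(8 + 10)(1)| = 9 m
Total distance = 31.7 m

31.7 m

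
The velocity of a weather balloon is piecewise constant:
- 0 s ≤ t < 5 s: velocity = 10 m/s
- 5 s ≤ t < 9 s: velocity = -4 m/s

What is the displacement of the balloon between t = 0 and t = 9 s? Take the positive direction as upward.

Net displacement equals the area under the velocity-time graph (areas below the axis count negative).
0–5 s: 10 × 5 = 50 m
5–9 s: -4 × 4 = -16 m
Net displacement = 34 m

34 m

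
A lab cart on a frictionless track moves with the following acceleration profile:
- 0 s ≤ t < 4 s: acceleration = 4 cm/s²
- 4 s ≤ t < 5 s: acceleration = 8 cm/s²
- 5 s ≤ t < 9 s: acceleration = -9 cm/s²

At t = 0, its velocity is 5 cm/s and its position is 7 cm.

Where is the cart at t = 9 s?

On each constant-a segment, Δv = aΔt and Δx = v₀Δt + ½aΔt²; chain segment to segment.
0–4 s: v starts 5 cm/s; Δx = 5·4 + ½·4·4² = 52 cm; v ends 21 cm/s.
4–5 s: v starts 21 cm/s; Δx = 21·1 + ½·8·1² = 25 cm; v ends 29 cm/s.
5–9 s: v starts 29 cm/s; Δx = 29·4 + ½·-9·4² = 44 cm; v ends -7 cm/s.
x(9) = 7 + Σ Δx = 128 cm.

128 cm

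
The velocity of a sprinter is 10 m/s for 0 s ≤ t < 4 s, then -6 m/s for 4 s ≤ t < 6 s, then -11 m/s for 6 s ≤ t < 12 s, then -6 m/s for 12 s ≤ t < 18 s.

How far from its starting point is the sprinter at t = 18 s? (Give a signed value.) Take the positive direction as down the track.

-74 m

Displacement is the signed area under the v-t curve.
0–4 s: 10 × 4 = 40 m
4–6 s: -6 × 2 = -12 m
6–12 s: -11 × 6 = -66 m
12–18 s: -6 × 6 = -36 m
Net displacement = -74 m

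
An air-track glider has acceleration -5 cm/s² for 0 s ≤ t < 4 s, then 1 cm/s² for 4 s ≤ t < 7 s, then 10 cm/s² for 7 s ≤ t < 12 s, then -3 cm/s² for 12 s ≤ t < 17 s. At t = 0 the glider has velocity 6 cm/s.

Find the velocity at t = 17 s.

24 cm/s

Δv equals the area under the a-t graph; then v = v₀ + Δv.
0–4 s: -5 × 4 = -20 cm/s
4–7 s: 1 × 3 = 3 cm/s
7–12 s: 10 × 5 = 50 cm/s
12–17 s: -3 × 5 = -15 cm/s
Δv = 18 cm/s, so v(17) = 6 + (18) = 24 cm/s.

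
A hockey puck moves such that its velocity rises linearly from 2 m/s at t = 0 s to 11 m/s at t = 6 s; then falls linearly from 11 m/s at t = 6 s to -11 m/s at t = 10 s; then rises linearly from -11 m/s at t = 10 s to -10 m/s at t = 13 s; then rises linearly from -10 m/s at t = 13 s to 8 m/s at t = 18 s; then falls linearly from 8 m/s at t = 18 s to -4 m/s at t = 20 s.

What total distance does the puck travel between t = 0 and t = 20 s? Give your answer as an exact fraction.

Distance (not displacement) is the total path length: add the absolute areas under v-t.
0–6 s: |½(2 + 11)(6)| = 39 m
6–10 s: v = 0 at t = 8 s; triangle areas 11 + 11 = 22 m
10–13 s: |½(-11 + -10)(3)| = 31.5 m
13–18 s: v = 0 at t = 142/9 s; triangle areas 125/9 + 80/9 = 205/9 m
18–20 s: v = 0 at t = 58/3 s; triangle areas 16/3 + 4/3 = 20/3 m
Total distance = 2195/18 m

2195/18 m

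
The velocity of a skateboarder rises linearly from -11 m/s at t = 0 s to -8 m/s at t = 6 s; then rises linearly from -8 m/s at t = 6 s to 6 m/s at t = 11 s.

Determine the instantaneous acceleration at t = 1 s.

0.5 m/s²

Acceleration is the slope of the v-t graph on 0–6 s: (-8 − -11)/(6 − 0) = 0.5 m/s².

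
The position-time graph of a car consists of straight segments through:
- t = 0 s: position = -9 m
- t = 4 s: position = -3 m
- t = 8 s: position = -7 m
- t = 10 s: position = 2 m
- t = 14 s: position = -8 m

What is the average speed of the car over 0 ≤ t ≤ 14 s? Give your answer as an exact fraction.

Average speed = (total path length)/(elapsed time); on a piecewise-linear x-t graph the path length is Σ|Δx|.
0–4 s: |Δx| = |-3 − -9| = 6 m
4–8 s: |Δx| = |-7 − -3| = 4 m
8–10 s: |Δx| = |2 − -7| = 9 m
10–14 s: |Δx| = |-8 − 2| = 10 m
Total path = 29 m; average speed = 29/14 = 29/14 m/s.

29/14 m/s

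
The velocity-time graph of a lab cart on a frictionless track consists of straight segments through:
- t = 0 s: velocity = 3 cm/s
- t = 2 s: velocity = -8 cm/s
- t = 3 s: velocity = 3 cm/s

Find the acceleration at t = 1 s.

Acceleration is the slope of the v-t graph on 0–2 s: (-8 − 3)/(2 − 0) = -5.5 cm/s².

-5.5 cm/s²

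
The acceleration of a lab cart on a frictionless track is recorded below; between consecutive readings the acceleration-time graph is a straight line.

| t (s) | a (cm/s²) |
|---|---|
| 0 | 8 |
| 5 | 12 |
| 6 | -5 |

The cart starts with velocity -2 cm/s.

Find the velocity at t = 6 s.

Δv equals the area under the a-t graph; then v = v₀ + Δv.
0–5 s: ½(8 + 12)(5) = 50 cm/s
5–6 s: ½(12 + -5)(1) = 3.5 cm/s
Δv = 53.5 cm/s, so v(6) = -2 + (53.5) = 51.5 cm/s.

51.5 cm/s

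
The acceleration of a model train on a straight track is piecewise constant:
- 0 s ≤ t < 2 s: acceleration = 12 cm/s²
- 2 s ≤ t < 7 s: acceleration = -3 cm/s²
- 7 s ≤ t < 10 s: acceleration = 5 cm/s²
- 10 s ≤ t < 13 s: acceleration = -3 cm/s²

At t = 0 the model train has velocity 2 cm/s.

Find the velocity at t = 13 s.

Δv equals the area under the a-t graph; then v = v₀ + Δv.
0–2 s: 12 × 2 = 24 cm/s
2–7 s: -3 × 5 = -15 cm/s
7–10 s: 5 × 3 = 15 cm/s
10–13 s: -3 × 3 = -9 cm/s
Δv = 15 cm/s, so v(13) = 2 + (15) = 17 cm/s.

17 cm/s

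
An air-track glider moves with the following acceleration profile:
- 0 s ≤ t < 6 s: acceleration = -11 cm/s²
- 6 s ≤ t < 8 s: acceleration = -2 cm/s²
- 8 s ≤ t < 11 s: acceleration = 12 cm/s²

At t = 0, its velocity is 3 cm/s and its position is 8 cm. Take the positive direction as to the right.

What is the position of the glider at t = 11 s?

-449 cm

On each constant-a segment, Δv = aΔt and Δx = v₀Δt + ½aΔt²; chain segment to segment.
0–6 s: v starts 3 cm/s; Δx = 3·6 + ½·-11·6² = -180 cm; v ends -63 cm/s.
6–8 s: v starts -63 cm/s; Δx = -63·2 + ½·-2·2² = -130 cm; v ends -67 cm/s.
8–11 s: v starts -67 cm/s; Δx = -67·3 + ½·12·3² = -147 cm; v ends -31 cm/s.
x(11) = 8 + Σ Δx = -449 cm.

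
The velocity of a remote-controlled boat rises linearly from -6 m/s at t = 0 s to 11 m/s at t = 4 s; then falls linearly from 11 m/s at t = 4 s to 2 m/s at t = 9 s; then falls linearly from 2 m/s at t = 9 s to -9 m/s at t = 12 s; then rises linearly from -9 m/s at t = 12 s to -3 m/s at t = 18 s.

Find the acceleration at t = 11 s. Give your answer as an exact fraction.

Acceleration is the slope of the v-t graph on 9–12 s: (-9 − 2)/(12 − 9) = -11/3 m/s².

-11/3 m/s²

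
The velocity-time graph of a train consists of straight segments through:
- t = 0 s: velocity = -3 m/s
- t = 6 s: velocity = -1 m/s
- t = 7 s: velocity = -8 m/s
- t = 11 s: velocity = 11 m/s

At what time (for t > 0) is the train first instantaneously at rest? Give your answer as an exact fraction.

v changes sign on 7–11 s (from -8 to 11); the graph is linear there, so v = 0 at t = 7 + (8)·(11 − 7)/(11 − -8) = 165/19 s.

t = 165/19 s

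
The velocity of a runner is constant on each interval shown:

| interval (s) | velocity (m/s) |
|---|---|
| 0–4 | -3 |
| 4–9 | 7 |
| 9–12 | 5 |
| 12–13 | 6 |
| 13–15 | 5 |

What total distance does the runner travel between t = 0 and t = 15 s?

78 m

Total distance travelled is ∫|v| dt — sum the magnitudes of each area piece.
0–4 s: |-3| × 4 = 12 m
4–9 s: |7| × 5 = 35 m
9–12 s: |5| × 3 = 15 m
12–13 s: |6| × 1 = 6 m
13–15 s: |5| × 2 = 10 m
Total distance = 78 m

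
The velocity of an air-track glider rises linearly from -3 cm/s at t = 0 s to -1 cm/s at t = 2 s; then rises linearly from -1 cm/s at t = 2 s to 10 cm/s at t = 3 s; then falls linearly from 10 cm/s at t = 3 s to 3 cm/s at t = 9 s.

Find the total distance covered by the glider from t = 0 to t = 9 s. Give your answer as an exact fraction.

1047/22 cm

Distance (not displacement) is the total path length: add the absolute areas under v-t.
0–2 s: |½(-3 + -1)(2)| = 4 cm
2–3 s: v = 0 at t = 23/11 s; triangle areas 1/22 + 50/11 = 101/22 cm
3–9 s: |½(10 + 3)(6)| = 39 cm
Total distance = 1047/22 cm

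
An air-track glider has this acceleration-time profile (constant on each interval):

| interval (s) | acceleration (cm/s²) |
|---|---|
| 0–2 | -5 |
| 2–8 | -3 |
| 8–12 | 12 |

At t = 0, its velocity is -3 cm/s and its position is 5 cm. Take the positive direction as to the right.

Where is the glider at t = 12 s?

-171 cm

On each constant-a segment, Δv = aΔt and Δx = v₀Δt + ½aΔt²; chain segment to segment.
0–2 s: v starts -3 cm/s; Δx = -3·2 + ½·-5·2² = -16 cm; v ends -13 cm/s.
2–8 s: v starts -13 cm/s; Δx = -13·6 + ½·-3·6² = -132 cm; v ends -31 cm/s.
8–12 s: v starts -31 cm/s; Δx = -31·4 + ½·12·4² = -28 cm; v ends 17 cm/s.
x(12) = 5 + Σ Δx = -171 cm.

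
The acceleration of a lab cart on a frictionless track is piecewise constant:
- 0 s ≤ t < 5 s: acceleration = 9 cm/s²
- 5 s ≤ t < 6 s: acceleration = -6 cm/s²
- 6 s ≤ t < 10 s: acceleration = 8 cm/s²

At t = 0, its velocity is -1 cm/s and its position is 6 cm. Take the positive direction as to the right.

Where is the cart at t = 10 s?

370.5 cm

On each constant-a segment, Δv = aΔt and Δx = v₀Δt + ½aΔt²; chain segment to segment.
0–5 s: v starts -1 cm/s; Δx = -1·5 + ½·9·5² = 107.5 cm; v ends 44 cm/s.
5–6 s: v starts 44 cm/s; Δx = 44·1 + ½·-6·1² = 41 cm; v ends 38 cm/s.
6–10 s: v starts 38 cm/s; Δx = 38·4 + ½·8·4² = 216 cm; v ends 70 cm/s.
x(10) = 6 + Σ Δx = 370.5 cm.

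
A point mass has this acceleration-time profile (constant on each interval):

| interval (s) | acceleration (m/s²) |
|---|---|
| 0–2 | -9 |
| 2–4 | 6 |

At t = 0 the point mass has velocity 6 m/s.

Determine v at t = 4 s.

Δv equals the area under the a-t graph; then v = v₀ + Δv.
0–2 s: -9 × 2 = -18 m/s
2–4 s: 6 × 2 = 12 m/s
Δv = -6 m/s, so v(4) = 6 + (-6) = 0 m/s.

0 m/s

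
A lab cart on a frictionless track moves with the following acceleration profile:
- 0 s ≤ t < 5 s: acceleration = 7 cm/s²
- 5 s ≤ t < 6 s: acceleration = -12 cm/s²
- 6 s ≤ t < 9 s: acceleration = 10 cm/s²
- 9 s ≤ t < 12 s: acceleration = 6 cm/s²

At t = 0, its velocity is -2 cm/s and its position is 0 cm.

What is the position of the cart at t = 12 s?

On each constant-a segment, Δv = aΔt and Δx = v₀Δt + ½aΔt²; chain segment to segment.
0–5 s: v starts -2 cm/s; Δx = -2·5 + ½·7·5² = 77.5 cm; v ends 33 cm/s.
5–6 s: v starts 33 cm/s; Δx = 33·1 + ½·-12·1² = 27 cm; v ends 21 cm/s.
6–9 s: v starts 21 cm/s; Δx = 21·3 + ½·10·3² = 108 cm; v ends 51 cm/s.
9–12 s: v starts 51 cm/s; Δx = 51·3 + ½·6·3² = 180 cm; v ends 69 cm/s.
x(12) = 0 + Σ Δx = 392.5 cm.

392.5 cm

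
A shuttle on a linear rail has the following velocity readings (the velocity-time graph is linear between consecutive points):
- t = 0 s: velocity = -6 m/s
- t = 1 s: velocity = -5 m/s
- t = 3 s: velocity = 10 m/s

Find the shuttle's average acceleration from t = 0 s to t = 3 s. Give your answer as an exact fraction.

16/3 m/s²

Average acceleration = Δv/Δt = (10 − -6)/(3 − 0) = 16/3 m/s².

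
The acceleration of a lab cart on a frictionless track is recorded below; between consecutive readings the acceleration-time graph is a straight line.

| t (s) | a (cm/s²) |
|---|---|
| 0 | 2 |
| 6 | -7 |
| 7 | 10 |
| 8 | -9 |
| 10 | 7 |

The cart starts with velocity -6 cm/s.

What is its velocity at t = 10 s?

Δv equals the area under the a-t graph; then v = v₀ + Δv.
0–6 s: ½(2 + -7)(6) = -15 cm/s
6–7 s: ½(-7 + 10)(1) = 1.5 cm/s
7–8 s: ½(10 + -9)(1) = 0.5 cm/s
8–10 s: ½(-9 + 7)(2) = -2 cm/s
Δv = -15 cm/s, so v(10) = -6 + (-15) = -21 cm/s.

-21 cm/s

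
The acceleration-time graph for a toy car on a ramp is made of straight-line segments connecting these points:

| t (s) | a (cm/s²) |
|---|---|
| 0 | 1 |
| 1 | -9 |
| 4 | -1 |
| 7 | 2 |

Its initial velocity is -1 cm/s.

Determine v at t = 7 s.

-18.5 cm/s

Δv equals the area under the a-t graph; then v = v₀ + Δv.
0–1 s: ½(1 + -9)(1) = -4 cm/s
1–4 s: ½(-9 + -1)(3) = -15 cm/s
4–7 s: ½(-1 + 2)(3) = 1.5 cm/s
Δv = -17.5 cm/s, so v(7) = -1 + (-17.5) = -18.5 cm/s.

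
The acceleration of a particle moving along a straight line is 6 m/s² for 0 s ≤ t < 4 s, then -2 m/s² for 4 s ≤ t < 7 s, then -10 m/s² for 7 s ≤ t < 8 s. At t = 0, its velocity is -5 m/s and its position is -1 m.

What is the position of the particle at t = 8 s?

On each constant-a segment, Δv = aΔt and Δx = v₀Δt + ½aΔt²; chain segment to segment.
0–4 s: v starts -5 m/s; Δx = -5·4 + ½·6·4² = 28 m; v ends 19 m/s.
4–7 s: v starts 19 m/s; Δx = 19·3 + ½·-2·3² = 48 m; v ends 13 m/s.
7–8 s: v starts 13 m/s; Δx = 13·1 + ½·-10·1² = 8 m; v ends 3 m/s.
x(8) = -1 + Σ Δx = 83 m.

83 m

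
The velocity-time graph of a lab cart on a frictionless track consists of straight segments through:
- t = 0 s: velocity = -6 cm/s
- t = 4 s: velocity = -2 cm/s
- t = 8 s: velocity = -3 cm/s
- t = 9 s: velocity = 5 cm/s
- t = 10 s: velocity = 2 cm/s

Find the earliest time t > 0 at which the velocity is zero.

v changes sign on 8–9 s (from -3 to 5); the graph is linear there, so v = 0 at t = 8 + (3)·(9 − 8)/(5 − -3) = 8.375 s.

t = 8.375 s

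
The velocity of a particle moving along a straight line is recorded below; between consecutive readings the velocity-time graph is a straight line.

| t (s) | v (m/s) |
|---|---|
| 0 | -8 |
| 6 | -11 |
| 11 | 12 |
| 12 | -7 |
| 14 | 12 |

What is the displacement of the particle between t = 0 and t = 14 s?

Displacement is the signed area under the v-t curve.
0–6 s: ½(-8 + -11)(6) = -57 m
6–11 s: ½(-11 + 12)(5) = 2.5 m
11–12 s: ½(12 + -7)(1) = 2.5 m
12–14 s: ½(-7 + 12)(2) = 5 m
Net displacement = -47 m

-47 m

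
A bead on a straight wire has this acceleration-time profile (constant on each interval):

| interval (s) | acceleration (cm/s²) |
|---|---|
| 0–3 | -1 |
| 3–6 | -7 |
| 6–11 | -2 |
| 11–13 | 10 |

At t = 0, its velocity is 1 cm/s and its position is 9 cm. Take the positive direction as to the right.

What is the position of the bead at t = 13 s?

On each constant-a segment, Δv = aΔt and Δx = v₀Δt + ½aΔt²; chain segment to segment.
0–3 s: v starts 1 cm/s; Δx = 1·3 + ½·-1·3² = -1.5 cm; v ends -2 cm/s.
3–6 s: v starts -2 cm/s; Δx = -2·3 + ½·-7·3² = -37.5 cm; v ends -23 cm/s.
6–11 s: v starts -23 cm/s; Δx = -23·5 + ½·-2·5² = -140 cm; v ends -33 cm/s.
11–13 s: v starts -33 cm/s; Δx = -33·2 + ½·10·2² = -46 cm; v ends -13 cm/s.
x(13) = 9 + Σ Δx = -216 cm.

-216 cm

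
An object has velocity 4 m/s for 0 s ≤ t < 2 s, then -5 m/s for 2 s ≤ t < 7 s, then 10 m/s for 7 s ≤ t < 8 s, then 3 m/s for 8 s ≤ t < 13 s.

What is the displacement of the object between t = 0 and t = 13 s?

8 m

Net displacement equals the area under the velocity-time graph (areas below the axis count negative).
0–2 s: 4 × 2 = 8 m
2–7 s: -5 × 5 = -25 m
7–8 s: 10 × 1 = 10 m
8–13 s: 3 × 5 = 15 m
Net displacement = 8 m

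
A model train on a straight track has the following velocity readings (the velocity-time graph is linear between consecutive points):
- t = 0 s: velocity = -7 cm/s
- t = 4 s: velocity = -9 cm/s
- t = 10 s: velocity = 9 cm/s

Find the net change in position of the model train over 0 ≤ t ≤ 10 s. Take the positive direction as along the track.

-32 cm

Net displacement equals the area under the velocity-time graph (areas below the axis count negative).
0–4 s: ½(-7 + -9)(4) = -32 cm
4–10 s: ½(-9 + 9)(6) = 0 cm
Net displacement = -32 cm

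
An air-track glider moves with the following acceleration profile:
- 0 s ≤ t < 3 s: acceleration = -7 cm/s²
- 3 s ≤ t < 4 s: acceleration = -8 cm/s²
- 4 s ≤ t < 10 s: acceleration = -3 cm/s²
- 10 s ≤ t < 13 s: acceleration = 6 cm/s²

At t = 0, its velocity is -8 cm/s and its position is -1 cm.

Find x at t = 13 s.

-503.5 cm

On each constant-a segment, Δv = aΔt and Δx = v₀Δt + ½aΔt²; chain segment to segment.
0–3 s: v starts -8 cm/s; Δx = -8·3 + ½·-7·3² = -55.5 cm; v ends -29 cm/s.
3–4 s: v starts -29 cm/s; Δx = -29·1 + ½·-8·1² = -33 cm; v ends -37 cm/s.
4–10 s: v starts -37 cm/s; Δx = -37·6 + ½·-3·6² = -276 cm; v ends -55 cm/s.
10–13 s: v starts -55 cm/s; Δx = -55·3 + ½·6·3² = -138 cm; v ends -37 cm/s.
x(13) = -1 + Σ Δx = -503.5 cm.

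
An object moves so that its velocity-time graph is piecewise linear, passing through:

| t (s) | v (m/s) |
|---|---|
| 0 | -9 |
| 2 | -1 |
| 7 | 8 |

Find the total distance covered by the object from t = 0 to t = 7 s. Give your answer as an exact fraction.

505/18 m

Total distance travelled is ∫|v| dt — sum the magnitudes of each area piece.
0–2 s: |½(-9 + -1)(2)| = 10 m
2–7 s: v = 0 at t = 23/9 s; triangle areas 5/18 + 160/9 = 325/18 m
Total distance = 505/18 m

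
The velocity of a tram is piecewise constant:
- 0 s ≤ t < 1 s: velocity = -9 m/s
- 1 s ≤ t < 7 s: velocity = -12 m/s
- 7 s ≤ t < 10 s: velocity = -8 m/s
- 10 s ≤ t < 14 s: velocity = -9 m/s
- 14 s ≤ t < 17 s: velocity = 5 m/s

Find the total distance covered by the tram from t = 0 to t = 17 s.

156 m

Total distance travelled is ∫|v| dt — sum the magnitudes of each area piece.
0–1 s: |-9| × 1 = 9 m
1–7 s: |-12| × 6 = 72 m
7–10 s: |-8| × 3 = 24 m
10–14 s: |-9| × 4 = 36 m
14–17 s: |5| × 3 = 15 m
Total distance = 156 m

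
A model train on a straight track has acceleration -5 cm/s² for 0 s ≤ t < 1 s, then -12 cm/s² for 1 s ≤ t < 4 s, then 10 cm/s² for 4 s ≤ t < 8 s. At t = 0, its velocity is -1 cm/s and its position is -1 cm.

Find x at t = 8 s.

On each constant-a segment, Δv = aΔt and Δx = v₀Δt + ½aΔt²; chain segment to segment.
0–1 s: v starts -1 cm/s; Δx = -1·1 + ½·-5·1² = -3.5 cm; v ends -6 cm/s.
1–4 s: v starts -6 cm/s; Δx = -6·3 + ½·-12·3² = -72 cm; v ends -42 cm/s.
4–8 s: v starts -42 cm/s; Δx = -42·4 + ½·10·4² = -88 cm; v ends -2 cm/s.
x(8) = -1 + Σ Δx = -164.5 cm.

-164.5 cm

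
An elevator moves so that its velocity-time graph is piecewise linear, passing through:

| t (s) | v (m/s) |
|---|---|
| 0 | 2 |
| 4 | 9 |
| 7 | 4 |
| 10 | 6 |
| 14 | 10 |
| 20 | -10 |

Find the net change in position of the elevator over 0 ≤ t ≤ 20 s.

Displacement is the signed area under the v-t curve.
0–4 s: ½(2 + 9)(4) = 22 m
4–7 s: ½(9 + 4)(3) = 19.5 m
7–10 s: ½(4 + 6)(3) = 15 m
10–14 s: ½(6 + 10)(4) = 32 m
14–20 s: ½(10 + -10)(6) = 0 m
Net displacement = 88.5 m

88.5 m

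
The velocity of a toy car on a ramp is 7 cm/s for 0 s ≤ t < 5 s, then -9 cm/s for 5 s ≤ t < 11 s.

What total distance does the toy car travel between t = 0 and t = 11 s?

89 cm

Total distance travelled is ∫|v| dt — sum the magnitudes of each area piece.
0–5 s: |7| × 5 = 35 cm
5–11 s: |-9| × 6 = 54 cm
Total distance = 89 cm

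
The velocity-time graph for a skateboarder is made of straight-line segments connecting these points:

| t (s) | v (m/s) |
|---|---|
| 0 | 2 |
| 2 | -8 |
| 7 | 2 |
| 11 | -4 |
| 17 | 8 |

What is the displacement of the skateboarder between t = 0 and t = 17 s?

-13 m

Net displacement equals the area under the velocity-time graph (areas below the axis count negative).
0–2 s: ½(2 + -8)(2) = -6 m
2–7 s: ½(-8 + 2)(5) = -15 m
7–11 s: ½(2 + -4)(4) = -4 m
11–17 s: ½(-4 + 8)(6) = 12 m
Net displacement = -13 m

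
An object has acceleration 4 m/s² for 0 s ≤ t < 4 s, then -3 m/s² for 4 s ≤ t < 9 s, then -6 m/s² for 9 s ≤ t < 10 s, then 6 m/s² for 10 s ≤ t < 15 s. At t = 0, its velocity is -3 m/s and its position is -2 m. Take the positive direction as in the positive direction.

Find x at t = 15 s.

75.5 m

On each constant-a segment, Δv = aΔt and Δx = v₀Δt + ½aΔt²; chain segment to segment.
0–4 s: v starts -3 m/s; Δx = -3·4 + ½·4·4² = 20 m; v ends 13 m/s.
4–9 s: v starts 13 m/s; Δx = 13·5 + ½·-3·5² = 27.5 m; v ends -2 m/s.
9–10 s: v starts -2 m/s; Δx = -2·1 + ½·-6·1² = -5 m; v ends -8 m/s.
10–15 s: v starts -8 m/s; Δx = -8·5 + ½·6·5² = 35 m; v ends 22 m/s.
x(15) = -2 + Σ Δx = 75.5 m.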